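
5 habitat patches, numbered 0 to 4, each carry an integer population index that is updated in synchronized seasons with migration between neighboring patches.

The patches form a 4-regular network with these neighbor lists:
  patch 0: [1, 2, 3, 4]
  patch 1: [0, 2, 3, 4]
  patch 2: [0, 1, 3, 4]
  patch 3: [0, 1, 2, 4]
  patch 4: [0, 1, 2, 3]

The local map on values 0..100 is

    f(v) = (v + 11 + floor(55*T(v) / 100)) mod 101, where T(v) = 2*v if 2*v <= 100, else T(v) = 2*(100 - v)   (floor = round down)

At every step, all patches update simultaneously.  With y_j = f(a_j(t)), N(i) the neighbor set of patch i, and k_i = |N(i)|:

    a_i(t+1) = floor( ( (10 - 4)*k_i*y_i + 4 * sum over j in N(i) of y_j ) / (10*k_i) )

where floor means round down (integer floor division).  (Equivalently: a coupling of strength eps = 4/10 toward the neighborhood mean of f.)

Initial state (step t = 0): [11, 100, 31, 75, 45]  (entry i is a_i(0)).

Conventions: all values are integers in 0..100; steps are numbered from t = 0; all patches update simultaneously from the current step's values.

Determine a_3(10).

Answer: a_3(10) = 34

Derivation:
t=0: [11, 100, 31, 75, 45]
t=1: [30, 18, 51, 19, 15]
t=2: [59, 46, 29, 47, 43]
t=3: [16, 12, 45, 13, 9]
t=4: [37, 33, 17, 34, 29]
t=5: [80, 76, 59, 77, 72]
t=6: [12, 12, 13, 12, 12]
t=7: [36, 36, 37, 36, 36]
t=8: [86, 86, 87, 86, 86]
t=9: [11, 11, 11, 11, 11]
t=10: [34, 34, 34, 34, 34]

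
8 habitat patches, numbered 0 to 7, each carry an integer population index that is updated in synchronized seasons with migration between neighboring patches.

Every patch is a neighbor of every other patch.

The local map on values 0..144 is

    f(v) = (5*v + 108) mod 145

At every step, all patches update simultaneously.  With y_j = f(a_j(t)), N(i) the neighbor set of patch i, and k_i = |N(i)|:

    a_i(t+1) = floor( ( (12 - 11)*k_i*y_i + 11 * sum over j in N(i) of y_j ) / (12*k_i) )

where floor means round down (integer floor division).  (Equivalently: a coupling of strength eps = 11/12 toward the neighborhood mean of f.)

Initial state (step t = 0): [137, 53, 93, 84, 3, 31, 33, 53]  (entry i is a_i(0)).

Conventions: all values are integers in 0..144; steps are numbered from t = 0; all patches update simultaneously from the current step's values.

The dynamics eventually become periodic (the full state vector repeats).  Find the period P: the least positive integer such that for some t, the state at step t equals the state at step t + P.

Simulating step by step:
t=0: [137, 53, 93, 84, 3, 31, 33, 53]
t=1: [105, 105, 102, 104, 103, 103, 103, 105]
t=2: [46, 46, 47, 46, 46, 46, 46, 46]
t=3: [48, 48, 48, 48, 48, 48, 48, 48]
t=4: [58, 58, 58, 58, 58, 58, 58, 58]
t=5: [108, 108, 108, 108, 108, 108, 108, 108]
t=6: [68, 68, 68, 68, 68, 68, 68, 68]
t=7: [13, 13, 13, 13, 13, 13, 13, 13]
t=8: [28, 28, 28, 28, 28, 28, 28, 28]
t=9: [103, 103, 103, 103, 103, 103, 103, 103]
t=10: [43, 43, 43, 43, 43, 43, 43, 43]
t=11: [33, 33, 33, 33, 33, 33, 33, 33]
t=12: [128, 128, 128, 128, 128, 128, 128, 128]
t=13: [23, 23, 23, 23, 23, 23, 23, 23]
t=14: [78, 78, 78, 78, 78, 78, 78, 78]
t=15: [63, 63, 63, 63, 63, 63, 63, 63]
t=16: [133, 133, 133, 133, 133, 133, 133, 133]
t=17: [48, 48, 48, 48, 48, 48, 48, 48]

Answer: 14
Key observation: The state at step 3, [48, 48, 48, 48, 48, 48, 48, 48], reappears at step 17 — and no state repeats earlier — so the cycle the system enters has period 14.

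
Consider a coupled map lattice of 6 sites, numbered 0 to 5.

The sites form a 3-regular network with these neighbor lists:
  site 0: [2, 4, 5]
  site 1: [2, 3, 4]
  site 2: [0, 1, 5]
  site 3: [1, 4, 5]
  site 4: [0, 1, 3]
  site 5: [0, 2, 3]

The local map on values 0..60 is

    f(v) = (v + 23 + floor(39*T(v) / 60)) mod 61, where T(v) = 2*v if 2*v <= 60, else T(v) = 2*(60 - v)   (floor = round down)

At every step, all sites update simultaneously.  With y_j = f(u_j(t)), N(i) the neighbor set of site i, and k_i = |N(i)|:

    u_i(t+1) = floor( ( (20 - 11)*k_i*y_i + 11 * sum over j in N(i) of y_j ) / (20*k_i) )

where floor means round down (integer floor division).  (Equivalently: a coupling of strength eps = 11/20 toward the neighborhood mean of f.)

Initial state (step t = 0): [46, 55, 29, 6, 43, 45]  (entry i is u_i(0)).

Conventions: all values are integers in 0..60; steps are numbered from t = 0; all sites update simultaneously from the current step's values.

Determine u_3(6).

Simulating step by step:
t=0: [46, 55, 29, 6, 43, 45]
t=1: [26, 27, 26, 30, 27, 28]
t=2: [22, 24, 22, 27, 24, 25]
t=3: [14, 17, 14, 20, 17, 17]
t=4: [35, 12, 35, 4, 12, 22]
t=5: [29, 42, 29, 34, 42, 21]
t=6: [24, 27, 24, 24, 27, 20]

Answer: u_3(6) = 24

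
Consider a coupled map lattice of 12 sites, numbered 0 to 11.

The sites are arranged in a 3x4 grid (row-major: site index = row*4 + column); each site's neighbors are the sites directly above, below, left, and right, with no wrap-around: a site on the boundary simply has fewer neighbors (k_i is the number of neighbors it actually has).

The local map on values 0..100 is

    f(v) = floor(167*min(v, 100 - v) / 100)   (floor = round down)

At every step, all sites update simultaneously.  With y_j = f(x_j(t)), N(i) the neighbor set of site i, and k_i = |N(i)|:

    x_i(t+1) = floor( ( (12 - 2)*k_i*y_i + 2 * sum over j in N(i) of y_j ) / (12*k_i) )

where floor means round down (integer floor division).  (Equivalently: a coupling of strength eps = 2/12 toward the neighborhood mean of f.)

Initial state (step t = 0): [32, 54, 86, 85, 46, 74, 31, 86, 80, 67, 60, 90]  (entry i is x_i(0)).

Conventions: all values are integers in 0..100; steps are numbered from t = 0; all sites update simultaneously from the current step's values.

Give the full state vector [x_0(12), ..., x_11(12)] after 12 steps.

Simulating step by step:
t=0: [32, 54, 86, 85, 46, 74, 31, 86, 80, 67, 60, 90]
t=1: [56, 69, 27, 24, 70, 46, 48, 24, 38, 53, 61, 20]
t=2: [69, 53, 47, 40, 53, 74, 76, 41, 63, 76, 64, 36]
t=3: [55, 74, 75, 67, 73, 45, 43, 65, 60, 42, 57, 60]
t=4: [69, 46, 43, 54, 49, 72, 69, 59, 64, 70, 70, 65]
t=5: [55, 72, 70, 74, 76, 49, 52, 66, 60, 50, 50, 58]
t=6: [69, 49, 51, 44, 45, 77, 77, 57, 65, 81, 82, 69]
t=7: [55, 76, 78, 73, 70, 41, 40, 68, 57, 32, 31, 50]
t=8: [70, 43, 38, 44, 53, 65, 63, 54, 67, 54, 53, 77]
t=9: [54, 68, 63, 72, 74, 60, 62, 72, 58, 73, 74, 44]
t=10: [71, 55, 59, 47, 47, 63, 61, 48, 65, 47, 45, 68]
t=11: [52, 72, 68, 77, 74, 63, 66, 77, 61, 75, 73, 57]
t=12: [74, 49, 51, 39, 47, 58, 54, 40, 61, 43, 46, 66]

Answer: [74, 49, 51, 39, 47, 58, 54, 40, 61, 43, 46, 66]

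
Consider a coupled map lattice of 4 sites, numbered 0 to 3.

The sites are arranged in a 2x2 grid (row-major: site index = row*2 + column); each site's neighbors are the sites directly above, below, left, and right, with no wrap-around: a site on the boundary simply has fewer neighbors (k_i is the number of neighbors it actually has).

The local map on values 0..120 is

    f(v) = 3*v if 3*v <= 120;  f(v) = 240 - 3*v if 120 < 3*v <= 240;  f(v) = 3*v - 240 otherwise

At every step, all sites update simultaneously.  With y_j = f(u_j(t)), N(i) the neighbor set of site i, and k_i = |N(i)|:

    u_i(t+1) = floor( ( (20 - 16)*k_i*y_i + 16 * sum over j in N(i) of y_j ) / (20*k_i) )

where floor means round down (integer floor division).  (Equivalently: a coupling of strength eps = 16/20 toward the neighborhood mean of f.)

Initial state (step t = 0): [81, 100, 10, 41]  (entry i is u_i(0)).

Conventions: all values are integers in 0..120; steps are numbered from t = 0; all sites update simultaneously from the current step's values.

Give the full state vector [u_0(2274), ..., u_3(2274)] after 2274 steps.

Answer: [117, 117, 117, 117]
Key observation: The state at step 14, [117, 117, 117, 117], reappears at step 18: the system is in a cycle of period 4 from step 14 on.  Therefore the state at step 2274 equals the state at step 14 + ((2274 - 14) mod 4) = 14, which is [117, 117, 117, 117].

Derivation:
t=0: [81, 100, 10, 41]
t=1: [36, 60, 54, 59]
t=2: [76, 80, 84, 67]
t=3: [7, 20, 22, 12]
t=4: [54, 34, 36, 57]
t=5: [99, 79, 80, 97]
t=6: [12, 43, 43, 11]
t=7: [96, 49, 49, 95]
t=8: [84, 55, 55, 83]
t=9: [62, 23, 23, 61]
t=10: [66, 58, 58, 66]
t=11: [61, 46, 46, 61]
t=12: [93, 66, 66, 93]
t=13: [41, 39, 39, 41]
t=14: [117, 117, 117, 117]
t=15: [111, 111, 111, 111]
t=16: [93, 93, 93, 93]
t=17: [39, 39, 39, 39]
t=18: [117, 117, 117, 117]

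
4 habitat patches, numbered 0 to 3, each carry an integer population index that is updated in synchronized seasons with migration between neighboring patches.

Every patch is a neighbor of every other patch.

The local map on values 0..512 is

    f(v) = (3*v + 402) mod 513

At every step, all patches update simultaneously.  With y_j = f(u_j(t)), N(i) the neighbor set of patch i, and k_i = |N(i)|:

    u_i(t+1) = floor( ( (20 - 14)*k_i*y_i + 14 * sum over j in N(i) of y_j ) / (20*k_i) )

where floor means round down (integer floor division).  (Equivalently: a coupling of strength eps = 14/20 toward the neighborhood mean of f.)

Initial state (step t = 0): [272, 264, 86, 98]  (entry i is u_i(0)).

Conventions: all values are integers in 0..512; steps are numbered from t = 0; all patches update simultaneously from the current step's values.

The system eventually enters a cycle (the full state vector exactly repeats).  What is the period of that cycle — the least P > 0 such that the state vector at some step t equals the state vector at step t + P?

Simulating step by step:
t=0: [272, 264, 86, 98]
t=1: [173, 172, 170, 173]
t=2: [405, 405, 404, 405]
t=3: [77, 77, 77, 77]
t=4: [120, 120, 120, 120]
t=5: [249, 249, 249, 249]
t=6: [123, 123, 123, 123]
t=7: [258, 258, 258, 258]
t=8: [150, 150, 150, 150]
t=9: [339, 339, 339, 339]
t=10: [393, 393, 393, 393]
t=11: [42, 42, 42, 42]
t=12: [15, 15, 15, 15]
t=13: [447, 447, 447, 447]
t=14: [204, 204, 204, 204]
t=15: [501, 501, 501, 501]
t=16: [366, 366, 366, 366]
t=17: [474, 474, 474, 474]
t=18: [285, 285, 285, 285]
t=19: [231, 231, 231, 231]
t=20: [69, 69, 69, 69]
t=21: [96, 96, 96, 96]
t=22: [177, 177, 177, 177]
t=23: [420, 420, 420, 420]
t=24: [123, 123, 123, 123]

Answer: 18
Key observation: The state at step 6, [123, 123, 123, 123], reappears at step 24 — and no state repeats earlier — so the cycle the system enters has period 18.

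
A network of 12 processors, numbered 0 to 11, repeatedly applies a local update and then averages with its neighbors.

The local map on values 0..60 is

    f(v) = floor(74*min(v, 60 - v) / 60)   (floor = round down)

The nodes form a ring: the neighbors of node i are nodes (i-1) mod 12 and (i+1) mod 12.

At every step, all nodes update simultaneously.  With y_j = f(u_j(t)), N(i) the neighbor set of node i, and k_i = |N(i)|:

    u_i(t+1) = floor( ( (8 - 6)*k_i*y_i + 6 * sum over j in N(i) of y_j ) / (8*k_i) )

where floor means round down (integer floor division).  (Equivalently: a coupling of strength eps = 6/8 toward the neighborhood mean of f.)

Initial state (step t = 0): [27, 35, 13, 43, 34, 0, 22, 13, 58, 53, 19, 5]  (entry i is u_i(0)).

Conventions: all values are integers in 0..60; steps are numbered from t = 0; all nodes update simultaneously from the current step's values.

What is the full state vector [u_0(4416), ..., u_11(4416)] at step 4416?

Answer: [33, 34, 34, 34, 34, 33, 33, 32, 32, 32, 32, 33]
Key observation: The state at step 8, [33, 34, 34, 34, 34, 33, 33, 32, 32, 32, 32, 33], reappears at step 10: the system is in a cycle of period 2 from step 8 on.  Therefore the state at step 4416 equals the state at step 8 + ((4416 - 8) mod 2) = 8, which is [33, 34, 34, 34, 34, 33, 33, 32, 32, 32, 32, 33].

Derivation:
t=0: [27, 35, 13, 43, 34, 0, 22, 13, 58, 53, 19, 5]
t=1: [21, 25, 22, 23, 15, 22, 12, 14, 9, 11, 11, 22]
t=2: [27, 27, 28, 23, 25, 18, 20, 13, 14, 12, 18, 21]
t=3: [30, 33, 31, 31, 26, 25, 20, 19, 15, 18, 20, 26]
t=4: [33, 35, 34, 33, 32, 28, 25, 21, 21, 21, 26, 30]
t=5: [33, 31, 31, 33, 33, 32, 29, 26, 25, 27, 31, 33]
t=6: [33, 34, 34, 33, 33, 34, 33, 32, 31, 32, 33, 33]
t=7: [32, 32, 32, 32, 32, 32, 33, 34, 34, 34, 33, 33]
t=8: [33, 34, 34, 34, 34, 33, 33, 32, 32, 32, 32, 33]
t=9: [32, 32, 32, 32, 32, 32, 33, 33, 34, 34, 33, 33]
t=10: [33, 34, 34, 34, 34, 33, 33, 32, 32, 32, 32, 33]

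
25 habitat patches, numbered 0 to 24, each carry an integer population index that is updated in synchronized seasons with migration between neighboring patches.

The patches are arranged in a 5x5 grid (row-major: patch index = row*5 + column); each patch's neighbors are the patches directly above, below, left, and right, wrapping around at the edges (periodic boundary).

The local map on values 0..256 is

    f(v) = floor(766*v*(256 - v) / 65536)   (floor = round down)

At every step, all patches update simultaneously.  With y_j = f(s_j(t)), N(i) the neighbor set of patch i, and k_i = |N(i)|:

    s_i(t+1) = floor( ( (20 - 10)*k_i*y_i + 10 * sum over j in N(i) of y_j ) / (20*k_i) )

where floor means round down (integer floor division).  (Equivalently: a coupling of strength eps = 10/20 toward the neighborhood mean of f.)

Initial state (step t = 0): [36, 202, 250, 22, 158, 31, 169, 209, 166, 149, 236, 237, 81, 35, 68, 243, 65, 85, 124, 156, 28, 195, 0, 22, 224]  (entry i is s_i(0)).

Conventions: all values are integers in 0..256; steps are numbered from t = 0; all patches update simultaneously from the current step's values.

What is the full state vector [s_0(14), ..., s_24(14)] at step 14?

Simulating step by step:
t=0: [36, 202, 250, 22, 158, 31, 169, 209, 166, 149, 236, 237, 81, 35, 68, 243, 65, 85, 124, 156, 28, 195, 0, 22, 224]
t=1: [103, 115, 46, 83, 142, 103, 132, 122, 143, 166, 67, 93, 135, 129, 138, 75, 122, 147, 158, 148, 80, 112, 48, 71, 103]
t=2: [182, 178, 138, 163, 183, 179, 188, 180, 184, 180, 162, 178, 188, 189, 182, 165, 184, 178, 179, 182, 171, 176, 138, 157, 178]
t=3: [159, 163, 181, 173, 159, 160, 155, 159, 157, 158, 170, 159, 153, 151, 158, 169, 159, 162, 161, 160, 166, 166, 182, 176, 163]
t=4: [178, 175, 164, 168, 178, 178, 180, 178, 179, 180, 173, 179, 182, 182, 179, 173, 177, 175, 177, 177, 174, 173, 162, 166, 175]
t=5: [162, 165, 172, 170, 163, 161, 160, 162, 161, 160, 164, 161, 159, 158, 161, 165, 164, 165, 163, 163, 165, 167, 173, 171, 165]
t=6: [176, 174, 170, 171, 176, 177, 178, 176, 177, 178, 176, 177, 178, 179, 178, 175, 175, 175, 176, 176, 175, 173, 169, 170, 174]
t=7: [164, 165, 168, 167, 164, 163, 163, 164, 163, 162, 163, 163, 162, 161, 162, 164, 165, 165, 164, 164, 165, 166, 169, 168, 165]
t=8: [175, 174, 172, 173, 175, 176, 176, 175, 176, 176, 176, 176, 176, 177, 177, 175, 175, 174, 175, 176, 175, 174, 172, 172, 174]
t=9: [165, 165, 167, 166, 165, 164, 164, 165, 164, 164, 164, 164, 164, 163, 163, 164, 165, 165, 165, 164, 165, 166, 167, 167, 165]
t=10: [175, 174, 173, 174, 175, 175, 175, 175, 175, 176, 176, 175, 175, 176, 176, 175, 175, 174, 175, 175, 175, 174, 173, 173, 174]
t=11: [165, 165, 166, 166, 165, 164, 165, 165, 164, 164, 164, 164, 165, 164, 164, 164, 165, 165, 165, 165, 165, 165, 166, 166, 165]
t=12: [175, 174, 174, 174, 175, 175, 175, 175, 175, 175, 176, 175, 175, 175, 175, 175, 175, 174, 175, 175, 175, 174, 174, 174, 174]
t=13: [165, 165, 165, 165, 165, 164, 165, 165, 165, 165, 164, 164, 165, 165, 164, 164, 165, 165, 165, 165, 165, 165, 166, 165, 165]
t=14: [175, 175, 174, 175, 175, 175, 175, 175, 175, 175, 176, 175, 175, 175, 175, 175, 175, 174, 175, 175, 175, 174, 174, 174, 175]

Answer: [175, 175, 174, 175, 175, 175, 175, 175, 175, 175, 176, 175, 175, 175, 175, 175, 175, 174, 175, 175, 175, 174, 174, 174, 175]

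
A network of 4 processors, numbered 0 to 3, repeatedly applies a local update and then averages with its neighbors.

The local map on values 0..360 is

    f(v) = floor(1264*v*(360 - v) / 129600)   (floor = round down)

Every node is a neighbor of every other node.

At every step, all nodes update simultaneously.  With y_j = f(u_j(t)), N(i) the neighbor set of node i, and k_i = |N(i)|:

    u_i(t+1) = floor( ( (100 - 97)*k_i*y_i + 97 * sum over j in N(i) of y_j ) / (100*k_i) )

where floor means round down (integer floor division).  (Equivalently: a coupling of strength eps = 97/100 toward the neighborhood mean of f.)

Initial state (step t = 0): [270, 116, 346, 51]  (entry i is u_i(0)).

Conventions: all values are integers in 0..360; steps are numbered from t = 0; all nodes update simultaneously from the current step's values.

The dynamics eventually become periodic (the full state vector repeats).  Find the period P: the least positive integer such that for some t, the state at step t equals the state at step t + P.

Answer: 8
Key observation: The state at step 22, [315, 315, 315, 315], reappears at step 30 — and no state repeats earlier — so the cycle the system enters has period 8.

Derivation:
t=0: [270, 116, 346, 51]
t=1: [161, 149, 216, 185]
t=2: [308, 309, 310, 307]
t=3: [154, 154, 155, 153]
t=4: [308, 308, 308, 308]
t=5: [156, 156, 156, 156]
t=6: [310, 310, 310, 310]
t=7: [151, 151, 151, 151]
t=8: [307, 307, 307, 307]
t=9: [158, 158, 158, 158]
t=10: [311, 311, 311, 311]
t=11: [148, 148, 148, 148]
t=12: [306, 306, 306, 306]
t=13: [161, 161, 161, 161]
t=14: [312, 312, 312, 312]
t=15: [146, 146, 146, 146]
t=16: [304, 304, 304, 304]
t=17: [166, 166, 166, 166]
t=18: [314, 314, 314, 314]
t=19: [140, 140, 140, 140]
t=20: [300, 300, 300, 300]
t=21: [175, 175, 175, 175]
t=22: [315, 315, 315, 315]
t=23: [138, 138, 138, 138]
t=24: [298, 298, 298, 298]
t=25: [180, 180, 180, 180]
t=26: [316, 316, 316, 316]
t=27: [135, 135, 135, 135]
t=28: [296, 296, 296, 296]
t=29: [184, 184, 184, 184]
t=30: [315, 315, 315, 315]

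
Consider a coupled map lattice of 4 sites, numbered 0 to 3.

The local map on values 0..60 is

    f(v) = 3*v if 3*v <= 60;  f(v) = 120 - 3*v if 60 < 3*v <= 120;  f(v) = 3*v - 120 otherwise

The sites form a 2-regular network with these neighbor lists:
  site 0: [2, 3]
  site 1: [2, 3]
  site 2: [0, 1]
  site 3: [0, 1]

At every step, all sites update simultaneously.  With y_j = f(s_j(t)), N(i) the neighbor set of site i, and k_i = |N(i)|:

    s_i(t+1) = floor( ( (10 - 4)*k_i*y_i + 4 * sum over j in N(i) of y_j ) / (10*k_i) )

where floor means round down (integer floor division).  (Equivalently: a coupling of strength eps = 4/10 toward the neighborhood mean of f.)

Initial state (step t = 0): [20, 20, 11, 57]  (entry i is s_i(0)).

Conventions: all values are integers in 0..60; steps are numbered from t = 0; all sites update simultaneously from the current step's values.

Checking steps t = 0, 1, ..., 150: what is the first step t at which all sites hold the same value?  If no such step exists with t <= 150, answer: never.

Answer: 23
Key observation: Synchronization is absorbing here: once all sites are equal they stay equal, and step 23 is the first all-equal step.

Derivation:
t=0: [20, 20, 11, 57]  (not all equal)
t=1: [52, 52, 43, 54]  (not all equal)
t=2: [31, 31, 19, 39]  (not all equal)
t=3: [28, 28, 45, 12]  (not all equal)
t=4: [31, 31, 23, 36]  (not all equal)
t=5: [28, 28, 41, 18]  (not all equal)
t=6: [33, 33, 16, 46]  (not all equal)
t=7: [25, 25, 37, 19]  (not all equal)
t=8: [40, 40, 23, 52]  (not all equal)
t=9: [17, 17, 30, 21]  (not all equal)
t=10: [48, 48, 38, 54]  (not all equal)
t=11: [24, 24, 13, 34]  (not all equal)
t=12: [40, 40, 42, 30]  (not all equal)
t=13: [7, 7, 3, 18]  (not all equal)
t=14: [25, 25, 13, 40]  (not all equal)
t=15: [34, 34, 41, 18]  (not all equal)
t=16: [22, 22, 9, 39]  (not all equal)
t=17: [38, 38, 37, 23]  (not all equal)
t=18: [15, 15, 7, 33]  (not all equal)
t=19: [35, 35, 30, 30]  (not all equal)
t=20: [21, 21, 24, 24]  (not all equal)
t=21: [53, 53, 51, 51]  (not all equal)
t=22: [36, 36, 35, 35]  (not all equal)
t=23: [13, 13, 13, 13]  (all equal)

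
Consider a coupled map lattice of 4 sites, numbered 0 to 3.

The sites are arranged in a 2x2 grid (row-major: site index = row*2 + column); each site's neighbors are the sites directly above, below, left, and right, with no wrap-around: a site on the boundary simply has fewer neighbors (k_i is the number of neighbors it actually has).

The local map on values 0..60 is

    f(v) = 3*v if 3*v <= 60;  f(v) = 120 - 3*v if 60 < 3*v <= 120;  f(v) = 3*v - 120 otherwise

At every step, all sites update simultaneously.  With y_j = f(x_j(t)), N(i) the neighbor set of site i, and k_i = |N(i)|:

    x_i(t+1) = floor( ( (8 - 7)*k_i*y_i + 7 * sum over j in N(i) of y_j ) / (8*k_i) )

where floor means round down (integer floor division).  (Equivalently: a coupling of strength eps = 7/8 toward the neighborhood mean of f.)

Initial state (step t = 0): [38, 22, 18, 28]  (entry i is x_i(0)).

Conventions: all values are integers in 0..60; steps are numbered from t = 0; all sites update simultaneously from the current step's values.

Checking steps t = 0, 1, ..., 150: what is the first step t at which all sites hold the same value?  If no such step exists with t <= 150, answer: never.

Simulating step by step:
t=0: [38, 22, 18, 28]  (not all equal)
t=1: [48, 25, 25, 51]  (not all equal)
t=2: [42, 30, 30, 43]  (not all equal)
t=3: [27, 10, 10, 27]  (not all equal)
t=4: [31, 37, 37, 31]  (not all equal)
t=5: [11, 24, 24, 11]  (not all equal)
t=6: [46, 34, 34, 46]  (not all equal)
t=7: [18, 18, 18, 18]  (all equal)

Answer: 7
Key observation: Synchronization is absorbing here: once all sites are equal they stay equal, and step 7 is the first all-equal step.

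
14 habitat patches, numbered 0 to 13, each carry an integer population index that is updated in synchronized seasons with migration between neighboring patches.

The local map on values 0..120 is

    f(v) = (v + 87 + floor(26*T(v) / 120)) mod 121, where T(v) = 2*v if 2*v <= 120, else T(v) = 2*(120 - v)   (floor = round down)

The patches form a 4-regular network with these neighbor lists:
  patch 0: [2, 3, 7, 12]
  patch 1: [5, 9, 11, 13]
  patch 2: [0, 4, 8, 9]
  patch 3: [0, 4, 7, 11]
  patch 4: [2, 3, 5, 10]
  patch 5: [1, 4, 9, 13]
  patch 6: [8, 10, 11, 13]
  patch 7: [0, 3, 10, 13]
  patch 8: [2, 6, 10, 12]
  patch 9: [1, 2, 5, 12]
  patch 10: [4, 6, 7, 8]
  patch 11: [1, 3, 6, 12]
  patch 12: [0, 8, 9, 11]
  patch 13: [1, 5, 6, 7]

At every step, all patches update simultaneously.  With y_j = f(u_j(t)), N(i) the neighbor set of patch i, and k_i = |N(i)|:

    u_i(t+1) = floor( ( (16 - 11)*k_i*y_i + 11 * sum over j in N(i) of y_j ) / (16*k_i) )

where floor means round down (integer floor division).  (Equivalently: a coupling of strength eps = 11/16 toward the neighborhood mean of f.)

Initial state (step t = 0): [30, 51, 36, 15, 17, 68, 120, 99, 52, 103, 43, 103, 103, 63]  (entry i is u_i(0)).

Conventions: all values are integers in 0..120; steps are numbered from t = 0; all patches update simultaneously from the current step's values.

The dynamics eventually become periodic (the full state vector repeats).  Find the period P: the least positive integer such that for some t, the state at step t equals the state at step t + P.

Simulating step by step:
t=0: [30, 51, 36, 15, 17, 68, 120, 99, 52, 103, 43, 103, 103, 63]
t=1: [50, 57, 45, 80, 70, 65, 60, 56, 47, 56, 61, 76, 58, 60]
t=2: [43, 51, 39, 54, 52, 51, 50, 49, 41, 45, 48, 55, 45, 50]
t=3: [30, 37, 27, 38, 36, 37, 35, 35, 28, 31, 34, 39, 30, 37]
t=4: [11, 17, 8, 17, 15, 17, 15, 15, 9, 11, 13, 17, 10, 17]
t=5: [103, 109, 101, 108, 106, 108, 106, 107, 101, 104, 105, 108, 102, 109]
t=6: [76, 78, 75, 78, 77, 78, 77, 77, 75, 76, 77, 78, 76, 78]
t=7: [61, 61, 60, 61, 61, 61, 61, 61, 60, 61, 60, 61, 61, 61]
t=8: [52, 52, 52, 52, 52, 52, 52, 52, 52, 52, 52, 52, 52, 52]
t=9: [40, 40, 40, 40, 40, 40, 40, 40, 40, 40, 40, 40, 40, 40]
t=10: [23, 23, 23, 23, 23, 23, 23, 23, 23, 23, 23, 23, 23, 23]
t=11: [119, 119, 119, 119, 119, 119, 119, 119, 119, 119, 119, 119, 119, 119]
t=12: [85, 85, 85, 85, 85, 85, 85, 85, 85, 85, 85, 85, 85, 85]
t=13: [66, 66, 66, 66, 66, 66, 66, 66, 66, 66, 66, 66, 66, 66]
t=14: [55, 55, 55, 55, 55, 55, 55, 55, 55, 55, 55, 55, 55, 55]
t=15: [44, 44, 44, 44, 44, 44, 44, 44, 44, 44, 44, 44, 44, 44]
t=16: [29, 29, 29, 29, 29, 29, 29, 29, 29, 29, 29, 29, 29, 29]
t=17: [7, 7, 7, 7, 7, 7, 7, 7, 7, 7, 7, 7, 7, 7]
t=18: [97, 97, 97, 97, 97, 97, 97, 97, 97, 97, 97, 97, 97, 97]
t=19: [72, 72, 72, 72, 72, 72, 72, 72, 72, 72, 72, 72, 72, 72]
t=20: [58, 58, 58, 58, 58, 58, 58, 58, 58, 58, 58, 58, 58, 58]
t=21: [49, 49, 49, 49, 49, 49, 49, 49, 49, 49, 49, 49, 49, 49]
t=22: [36, 36, 36, 36, 36, 36, 36, 36, 36, 36, 36, 36, 36, 36]
t=23: [17, 17, 17, 17, 17, 17, 17, 17, 17, 17, 17, 17, 17, 17]
t=24: [111, 111, 111, 111, 111, 111, 111, 111, 111, 111, 111, 111, 111, 111]
t=25: [80, 80, 80, 80, 80, 80, 80, 80, 80, 80, 80, 80, 80, 80]
t=26: [63, 63, 63, 63, 63, 63, 63, 63, 63, 63, 63, 63, 63, 63]
t=27: [53, 53, 53, 53, 53, 53, 53, 53, 53, 53, 53, 53, 53, 53]
t=28: [41, 41, 41, 41, 41, 41, 41, 41, 41, 41, 41, 41, 41, 41]
t=29: [24, 24, 24, 24, 24, 24, 24, 24, 24, 24, 24, 24, 24, 24]
t=30: [0, 0, 0, 0, 0, 0, 0, 0, 0, 0, 0, 0, 0, 0]
t=31: [87, 87, 87, 87, 87, 87, 87, 87, 87, 87, 87, 87, 87, 87]
t=32: [67, 67, 67, 67, 67, 67, 67, 67, 67, 67, 67, 67, 67, 67]
t=33: [55, 55, 55, 55, 55, 55, 55, 55, 55, 55, 55, 55, 55, 55]

Answer: 19
Key observation: The state at step 14, [55, 55, 55, 55, 55, 55, 55, 55, 55, 55, 55, 55, 55, 55], reappears at step 33 — and no state repeats earlier — so the cycle the system enters has period 19.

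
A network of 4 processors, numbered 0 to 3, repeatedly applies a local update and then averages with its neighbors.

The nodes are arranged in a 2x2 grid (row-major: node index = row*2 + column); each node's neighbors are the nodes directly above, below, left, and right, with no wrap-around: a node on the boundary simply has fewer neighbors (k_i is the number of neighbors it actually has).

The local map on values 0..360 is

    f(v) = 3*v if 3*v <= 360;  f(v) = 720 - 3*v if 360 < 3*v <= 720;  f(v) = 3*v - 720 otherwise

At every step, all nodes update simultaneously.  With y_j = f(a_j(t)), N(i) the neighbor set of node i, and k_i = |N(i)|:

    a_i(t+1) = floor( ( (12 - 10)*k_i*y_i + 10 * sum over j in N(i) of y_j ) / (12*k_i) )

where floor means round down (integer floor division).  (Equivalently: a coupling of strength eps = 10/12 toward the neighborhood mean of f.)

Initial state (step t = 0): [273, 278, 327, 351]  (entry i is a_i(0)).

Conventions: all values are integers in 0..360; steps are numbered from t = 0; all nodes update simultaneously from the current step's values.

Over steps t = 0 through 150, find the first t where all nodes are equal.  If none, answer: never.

Simulating step by step:
t=0: [273, 278, 327, 351]  (not all equal)
t=1: [172, 199, 223, 211]  (not all equal)
t=2: [106, 141, 129, 87]  (not all equal)
t=3: [315, 290, 296, 306]  (not all equal)
t=4: [170, 201, 204, 165]  (not all equal)
t=5: [128, 200, 199, 131]  (not all equal)
t=6: [157, 296, 296, 155]  (not all equal)
t=7: [181, 238, 238, 182]  (not all equal)
t=8: [34, 147, 147, 34]  (not all equal)
t=9: [249, 131, 131, 249]  (not all equal)
t=10: [277, 77, 77, 277]  (not all equal)
t=11: [211, 131, 131, 211]  (not all equal)
t=12: [287, 127, 127, 287]  (not all equal)
t=13: [306, 174, 174, 306]  (not all equal)
t=14: [198, 198, 198, 198]  (all equal)

Answer: 14
Key observation: Synchronization is absorbing here: once all nodes are equal they stay equal, and step 14 is the first all-equal step.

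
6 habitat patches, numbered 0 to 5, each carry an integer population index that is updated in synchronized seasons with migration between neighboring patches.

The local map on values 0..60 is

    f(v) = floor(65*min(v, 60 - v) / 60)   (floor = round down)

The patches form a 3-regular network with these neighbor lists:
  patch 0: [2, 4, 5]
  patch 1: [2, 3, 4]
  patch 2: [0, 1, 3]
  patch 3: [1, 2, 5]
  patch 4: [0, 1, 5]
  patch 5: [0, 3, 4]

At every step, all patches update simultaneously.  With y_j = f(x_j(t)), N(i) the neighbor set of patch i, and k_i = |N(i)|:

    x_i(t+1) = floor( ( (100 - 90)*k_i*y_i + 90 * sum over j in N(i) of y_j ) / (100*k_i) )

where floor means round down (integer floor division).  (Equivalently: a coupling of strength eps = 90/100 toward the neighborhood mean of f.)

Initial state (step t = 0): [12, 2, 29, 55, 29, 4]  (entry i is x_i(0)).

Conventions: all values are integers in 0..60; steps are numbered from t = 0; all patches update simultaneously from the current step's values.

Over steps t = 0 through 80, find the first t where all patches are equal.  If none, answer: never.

Answer: 6
Key observation: Synchronization is absorbing here: once all patches are equal they stay equal, and step 6 is the first all-equal step.

Derivation:
t=0: [12, 2, 29, 55, 29, 4]  (not all equal)
t=1: [21, 20, 9, 11, 8, 15]  (not all equal)
t=2: [12, 10, 17, 14, 18, 13]  (not all equal)
t=3: [16, 16, 13, 14, 13, 15]  (not all equal)
t=4: [14, 14, 16, 15, 16, 15]  (not all equal)
t=5: [16, 16, 15, 16, 15, 16]  (not all equal)
t=6: [16, 16, 16, 16, 16, 16]  (all equal)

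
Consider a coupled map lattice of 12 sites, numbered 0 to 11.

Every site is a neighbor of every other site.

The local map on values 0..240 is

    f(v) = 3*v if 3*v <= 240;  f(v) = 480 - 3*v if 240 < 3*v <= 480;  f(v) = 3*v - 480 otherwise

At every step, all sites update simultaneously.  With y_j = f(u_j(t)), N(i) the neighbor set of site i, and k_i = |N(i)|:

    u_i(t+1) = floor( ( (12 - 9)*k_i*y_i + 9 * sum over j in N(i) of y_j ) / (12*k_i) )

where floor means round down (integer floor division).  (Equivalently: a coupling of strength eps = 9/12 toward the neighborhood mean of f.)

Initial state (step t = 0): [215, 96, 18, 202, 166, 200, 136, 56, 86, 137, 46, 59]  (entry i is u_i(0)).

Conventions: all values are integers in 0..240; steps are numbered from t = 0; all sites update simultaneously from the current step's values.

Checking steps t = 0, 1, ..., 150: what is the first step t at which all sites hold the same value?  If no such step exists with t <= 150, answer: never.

Answer: never
Key observation: The state at step 37 reappears at step 39 — the system is in a cycle of period 2 from step 37 on.  No step 0..39 is synchronized, and the cycle repeats forever, so no step up to 150 (or ever) has all sites equal.

Derivation:
t=0: [215, 96, 18, 202, 166, 200, 136, 56, 86, 137, 46, 59]  (not all equal)
t=1: [133, 138, 113, 126, 106, 125, 116, 134, 144, 116, 128, 135]  (not all equal)
t=2: [97, 95, 108, 101, 112, 102, 107, 97, 91, 107, 100, 96]  (not all equal)
t=3: [178, 180, 172, 176, 170, 176, 173, 178, 182, 173, 177, 179]  (not all equal)
t=4: [49, 50, 46, 48, 45, 48, 46, 49, 51, 46, 48, 50]  (not all equal)
t=5: [144, 145, 142, 144, 142, 144, 142, 144, 145, 142, 144, 145]  (not all equal)
t=6: [49, 48, 50, 49, 50, 49, 50, 49, 48, 50, 49, 48]  (not all equal)
t=7: [147, 146, 147, 147, 147, 147, 147, 147, 146, 147, 147, 146]  (not all equal)
t=8: [39, 40, 39, 39, 39, 39, 39, 39, 40, 39, 39, 40]  (not all equal)
t=9: [117, 118, 117, 117, 117, 117, 117, 117, 118, 117, 117, 118]  (not all equal)
t=10: [128, 127, 128, 128, 128, 128, 128, 128, 127, 128, 128, 127]  (not all equal)
t=11: [96, 97, 96, 96, 96, 96, 96, 96, 97, 96, 96, 97]  (not all equal)
t=12: [191, 190, 191, 191, 191, 191, 191, 191, 190, 191, 191, 190]  (not all equal)
t=13: [92, 91, 92, 92, 92, 92, 92, 92, 91, 92, 92, 91]  (not all equal)
t=14: [204, 205, 204, 204, 204, 204, 204, 204, 205, 204, 204, 205]  (not all equal)
t=15: [132, 133, 132, 132, 132, 132, 132, 132, 133, 132, 132, 133]  (not all equal)
t=16: [83, 82, 83, 83, 83, 83, 83, 83, 82, 83, 83, 82]  (not all equal)
t=17: [231, 232, 231, 231, 231, 231, 231, 231, 232, 231, 231, 232]  (not all equal)
t=18: [213, 214, 213, 213, 213, 213, 213, 213, 214, 213, 213, 214]  (not all equal)
t=19: [159, 160, 159, 159, 159, 159, 159, 159, 160, 159, 159, 160]  (not all equal)
t=20: [2, 1, 2, 2, 2, 2, 2, 2, 1, 2, 2, 1]  (not all equal)
t=21: [5, 4, 5, 5, 5, 5, 5, 5, 4, 5, 5, 4]  (not all equal)
t=22: [14, 13, 14, 14, 14, 14, 14, 14, 13, 14, 14, 13]  (not all equal)
t=23: [41, 40, 41, 41, 41, 41, 41, 41, 40, 41, 41, 40]  (not all equal)
t=24: [122, 121, 122, 122, 122, 122, 122, 122, 121, 122, 122, 121]  (not all equal)
t=25: [114, 115, 114, 114, 114, 114, 114, 114, 115, 114, 114, 115]  (not all equal)
t=26: [137, 136, 137, 137, 137, 137, 137, 137, 136, 137, 137, 136]  (not all equal)
t=27: [69, 70, 69, 69, 69, 69, 69, 69, 70, 69, 69, 70]  (not all equal)
t=28: [207, 208, 207, 207, 207, 207, 207, 207, 208, 207, 207, 208]  (not all equal)
t=29: [141, 142, 141, 141, 141, 141, 141, 141, 142, 141, 141, 142]  (not all equal)
t=30: [56, 55, 56, 56, 56, 56, 56, 56, 55, 56, 56, 55]  (not all equal)
t=31: [167, 166, 167, 167, 167, 167, 167, 167, 166, 167, 167, 166]  (not all equal)
t=32: [20, 19, 20, 20, 20, 20, 20, 20, 19, 20, 20, 19]  (not all equal)
t=33: [59, 58, 59, 59, 59, 59, 59, 59, 58, 59, 59, 58]  (not all equal)
t=34: [176, 175, 176, 176, 176, 176, 176, 176, 175, 176, 176, 175]  (not all equal)
t=35: [47, 46, 47, 47, 47, 47, 47, 47, 46, 47, 47, 46]  (not all equal)
t=36: [140, 139, 140, 140, 140, 140, 140, 140, 139, 140, 140, 139]  (not all equal)
t=37: [60, 61, 60, 60, 60, 60, 60, 60, 61, 60, 60, 61]  (not all equal)
t=38: [180, 181, 180, 180, 180, 180, 180, 180, 181, 180, 180, 181]  (not all equal)
t=39: [60, 61, 60, 60, 60, 60, 60, 60, 61, 60, 60, 61]  (not all equal)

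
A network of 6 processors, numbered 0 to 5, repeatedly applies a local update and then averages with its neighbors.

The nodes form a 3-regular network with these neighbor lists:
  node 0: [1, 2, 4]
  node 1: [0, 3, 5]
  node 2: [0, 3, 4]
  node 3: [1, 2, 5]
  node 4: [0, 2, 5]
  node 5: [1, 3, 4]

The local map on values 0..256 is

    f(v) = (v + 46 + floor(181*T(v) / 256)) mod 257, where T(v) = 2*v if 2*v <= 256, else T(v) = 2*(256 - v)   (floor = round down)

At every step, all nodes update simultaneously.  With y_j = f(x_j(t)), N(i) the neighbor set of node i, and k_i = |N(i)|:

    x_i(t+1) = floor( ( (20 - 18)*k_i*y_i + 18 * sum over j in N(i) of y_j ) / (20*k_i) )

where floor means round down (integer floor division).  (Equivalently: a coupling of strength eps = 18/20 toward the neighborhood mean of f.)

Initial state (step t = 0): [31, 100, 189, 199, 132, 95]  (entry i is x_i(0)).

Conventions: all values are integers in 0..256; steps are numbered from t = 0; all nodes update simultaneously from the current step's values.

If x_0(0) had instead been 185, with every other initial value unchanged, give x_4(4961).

Simulating step by step:
t=0: [185, 100, 189, 199, 132, 95]
t=1: [66, 51, 78, 42, 58, 60]
t=2: [197, 179, 184, 192, 207, 169]
t=3: [71, 73, 68, 76, 73, 71]
t=4: [217, 221, 221, 217, 215, 223]
t=5: [59, 59, 60, 58, 59, 60]
t=6: [188, 188, 187, 189, 189, 187]
t=7: [72, 72, 72, 72, 72, 72]
t=8: [219, 219, 219, 219, 219, 219]
t=9: [60, 60, 60, 60, 60, 60]
t=10: [190, 190, 190, 190, 190, 190]
t=11: [72, 72, 72, 72, 72, 72]

Answer: x_4(4961) = 60
Key observation: The state at step 7, [72, 72, 72, 72, 72, 72], reappears at step 11: the system is in a cycle of period 4 from step 7 on.  Therefore the state at step 4961 equals the state at step 7 + ((4961 - 7) mod 4) = 9, which is [60, 60, 60, 60, 60, 60].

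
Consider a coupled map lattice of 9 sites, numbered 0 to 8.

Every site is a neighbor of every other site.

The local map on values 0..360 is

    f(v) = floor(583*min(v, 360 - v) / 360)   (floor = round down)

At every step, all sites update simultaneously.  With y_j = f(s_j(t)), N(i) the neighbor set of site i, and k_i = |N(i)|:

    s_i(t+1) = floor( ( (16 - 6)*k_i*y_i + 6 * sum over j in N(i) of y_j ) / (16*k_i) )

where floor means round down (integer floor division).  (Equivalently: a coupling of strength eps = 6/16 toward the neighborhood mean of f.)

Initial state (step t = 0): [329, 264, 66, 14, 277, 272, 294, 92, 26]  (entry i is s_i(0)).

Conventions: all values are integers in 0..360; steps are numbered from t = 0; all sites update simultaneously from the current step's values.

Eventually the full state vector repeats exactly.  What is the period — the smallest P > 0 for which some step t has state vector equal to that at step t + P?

Answer: 4
Key observation: The state at step 7, [256, 259, 253, 267, 267, 264, 253, 261, 260], reappears at step 11 — and no state repeats earlier — so the cycle the system enters has period 4.

Derivation:
t=0: [329, 264, 66, 14, 277, 272, 294, 92, 26]
t=1: [71, 132, 103, 55, 119, 124, 103, 127, 66]
t=2: [133, 191, 163, 119, 179, 183, 163, 186, 129]
t=3: [230, 264, 258, 217, 273, 271, 258, 268, 226]
t=4: [195, 163, 169, 207, 154, 157, 169, 159, 199]
t=5: [264, 261, 267, 252, 253, 256, 267, 258, 260]
t=6: [157, 160, 154, 168, 168, 165, 154, 163, 161]
t=7: [256, 259, 253, 267, 267, 264, 253, 261, 260]
t=8: [165, 162, 168, 154, 154, 157, 168, 160, 161]
t=9: [264, 261, 267, 253, 253, 256, 267, 259, 260]
t=10: [157, 160, 154, 168, 168, 165, 154, 162, 161]
t=11: [256, 259, 253, 267, 267, 264, 253, 261, 260]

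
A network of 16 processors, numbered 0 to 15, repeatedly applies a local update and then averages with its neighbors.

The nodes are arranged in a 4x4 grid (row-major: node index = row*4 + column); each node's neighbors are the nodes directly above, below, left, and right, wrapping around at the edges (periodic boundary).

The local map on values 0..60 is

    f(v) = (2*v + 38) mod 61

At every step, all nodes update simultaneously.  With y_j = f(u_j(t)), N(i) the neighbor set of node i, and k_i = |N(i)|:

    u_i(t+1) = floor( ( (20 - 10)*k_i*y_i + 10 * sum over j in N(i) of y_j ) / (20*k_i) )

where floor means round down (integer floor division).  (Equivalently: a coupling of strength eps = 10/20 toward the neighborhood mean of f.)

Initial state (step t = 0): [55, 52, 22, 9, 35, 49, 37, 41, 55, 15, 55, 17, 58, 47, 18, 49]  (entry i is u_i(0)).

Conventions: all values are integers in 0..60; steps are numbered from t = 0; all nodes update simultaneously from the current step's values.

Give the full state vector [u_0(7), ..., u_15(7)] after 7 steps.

Simulating step by step:
t=0: [55, 52, 22, 9, 35, 49, 37, 41, 55, 15, 55, 17, 58, 47, 18, 49]
t=1: [32, 18, 28, 43, 39, 22, 40, 50, 25, 13, 23, 21, 25, 14, 15, 21]
t=2: [32, 19, 26, 14, 40, 26, 40, 24, 26, 11, 22, 20, 25, 8, 13, 16]
t=3: [33, 26, 24, 15, 44, 38, 41, 29, 34, 46, 27, 19, 30, 40, 15, 11]
t=4: [31, 36, 25, 23, 24, 39, 47, 28, 30, 27, 26, 28, 44, 38, 25, 38]
t=5: [32, 46, 27, 30, 33, 41, 23, 27, 30, 37, 27, 35, 24, 40, 33, 37]
t=6: [34, 27, 29, 37, 42, 45, 30, 34, 39, 48, 36, 42, 35, 44, 42, 44]
t=7: [38, 26, 32, 41, 18, 13, 35, 33, 34, 20, 30, 19, 37, 13, 11, 14]

Answer: [38, 26, 32, 41, 18, 13, 35, 33, 34, 20, 30, 19, 37, 13, 11, 14]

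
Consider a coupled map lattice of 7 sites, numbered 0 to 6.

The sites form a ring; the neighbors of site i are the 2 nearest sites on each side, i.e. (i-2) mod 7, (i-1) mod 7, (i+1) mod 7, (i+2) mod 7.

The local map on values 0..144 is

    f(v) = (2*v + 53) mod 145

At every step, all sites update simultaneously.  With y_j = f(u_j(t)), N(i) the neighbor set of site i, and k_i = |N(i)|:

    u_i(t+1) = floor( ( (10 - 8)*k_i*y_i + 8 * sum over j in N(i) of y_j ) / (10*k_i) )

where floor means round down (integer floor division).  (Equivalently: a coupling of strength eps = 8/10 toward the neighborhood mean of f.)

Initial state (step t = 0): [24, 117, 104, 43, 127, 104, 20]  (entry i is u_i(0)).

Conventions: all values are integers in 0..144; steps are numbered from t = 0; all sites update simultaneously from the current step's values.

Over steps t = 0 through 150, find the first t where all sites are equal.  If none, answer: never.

Answer: 11
Key observation: Synchronization is absorbing here: once all sites are equal they stay equal, and step 11 is the first all-equal step.

Derivation:
t=0: [24, 117, 104, 43, 127, 104, 20]  (not all equal)
t=1: [113, 118, 103, 106, 96, 93, 93]  (not all equal)
t=2: [116, 121, 122, 114, 104, 108, 113]  (not all equal)
t=3: [82, 84, 80, 77, 103, 130, 103]  (not all equal)
t=4: [70, 78, 78, 68, 76, 77, 79]  (not all equal)
t=5: [60, 57, 56, 58, 59, 56, 60]  (not all equal)
t=6: [23, 24, 24, 22, 23, 25, 24]  (not all equal)
t=7: [101, 99, 99, 100, 100, 99, 100]  (not all equal)
t=8: [107, 107, 107, 106, 107, 108, 107]  (not all equal)
t=9: [122, 121, 121, 122, 122, 122, 122]  (not all equal)
t=10: [6, 6, 6, 6, 6, 7, 6]  (not all equal)
t=11: [65, 65, 65, 65, 65, 65, 65]  (all equal)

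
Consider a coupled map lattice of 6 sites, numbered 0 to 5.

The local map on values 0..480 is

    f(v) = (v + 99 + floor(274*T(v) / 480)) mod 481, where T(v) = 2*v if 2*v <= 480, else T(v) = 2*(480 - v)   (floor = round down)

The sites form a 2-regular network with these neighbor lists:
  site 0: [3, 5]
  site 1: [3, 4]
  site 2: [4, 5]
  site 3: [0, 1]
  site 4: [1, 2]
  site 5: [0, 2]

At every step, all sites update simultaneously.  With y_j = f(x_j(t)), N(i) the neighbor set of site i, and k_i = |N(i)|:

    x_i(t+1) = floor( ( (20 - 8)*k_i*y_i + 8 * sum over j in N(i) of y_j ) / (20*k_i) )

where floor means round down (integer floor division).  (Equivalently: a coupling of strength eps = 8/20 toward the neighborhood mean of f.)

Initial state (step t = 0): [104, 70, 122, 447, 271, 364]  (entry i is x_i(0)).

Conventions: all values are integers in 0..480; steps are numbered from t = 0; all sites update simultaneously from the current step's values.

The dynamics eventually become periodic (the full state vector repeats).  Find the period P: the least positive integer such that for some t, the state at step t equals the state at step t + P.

Answer: 2
Key observation: The state at step 10, [116, 116, 116, 116, 116, 116], reappears at step 12 — and no state repeats earlier — so the cycle the system enters has period 2.

Derivation:
t=0: [104, 70, 122, 447, 271, 364]
t=1: [235, 194, 264, 175, 197, 204]
t=2: [178, 122, 95, 314, 55, 82]
t=3: [367, 283, 279, 240, 262, 320]
t=4: [118, 127, 125, 127, 127, 120]
t=5: [355, 370, 364, 366, 369, 357]
t=6: [114, 113, 114, 114, 113, 114]
t=7: [343, 341, 342, 342, 341, 343]
t=8: [117, 117, 117, 117, 117, 117]
t=9: [349, 349, 349, 349, 349, 349]
t=10: [116, 116, 116, 116, 116, 116]
t=11: [347, 347, 347, 347, 347, 347]
t=12: [116, 116, 116, 116, 116, 116]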